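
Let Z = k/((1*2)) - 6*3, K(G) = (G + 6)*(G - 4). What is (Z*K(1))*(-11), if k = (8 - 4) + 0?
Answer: -3696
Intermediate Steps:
K(G) = (-4 + G)*(6 + G) (K(G) = (6 + G)*(-4 + G) = (-4 + G)*(6 + G))
k = 4 (k = 4 + 0 = 4)
Z = -16 (Z = 4/((1*2)) - 6*3 = 4/2 - 1*18 = 4*(½) - 18 = 2 - 18 = -16)
(Z*K(1))*(-11) = -16*(-24 + 1² + 2*1)*(-11) = -16*(-24 + 1 + 2)*(-11) = -16*(-21)*(-11) = 336*(-11) = -3696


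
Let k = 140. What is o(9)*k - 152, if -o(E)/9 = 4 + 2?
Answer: -7712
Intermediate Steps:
o(E) = -54 (o(E) = -9*(4 + 2) = -9*6 = -54)
o(9)*k - 152 = -54*140 - 152 = -7560 - 152 = -7712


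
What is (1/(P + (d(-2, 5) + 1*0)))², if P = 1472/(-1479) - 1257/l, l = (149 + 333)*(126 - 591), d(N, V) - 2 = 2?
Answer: 12209385905288100/110643342910545481 ≈ 0.11035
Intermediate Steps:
d(N, V) = 4 (d(N, V) = 2 + 2 = 4)
l = -224130 (l = 482*(-465) = -224130)
P = -109353419/110496090 (P = 1472/(-1479) - 1257/(-224130) = 1472*(-1/1479) - 1257*(-1/224130) = -1472/1479 + 419/74710 = -109353419/110496090 ≈ -0.98966)
(1/(P + (d(-2, 5) + 1*0)))² = (1/(-109353419/110496090 + (4 + 1*0)))² = (1/(-109353419/110496090 + (4 + 0)))² = (1/(-109353419/110496090 + 4))² = (1/(332630941/110496090))² = (110496090/332630941)² = 12209385905288100/110643342910545481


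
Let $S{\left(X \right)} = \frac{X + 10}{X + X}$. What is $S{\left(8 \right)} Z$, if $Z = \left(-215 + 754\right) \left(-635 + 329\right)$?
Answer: $- \frac{742203}{4} \approx -1.8555 \cdot 10^{5}$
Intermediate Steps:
$S{\left(X \right)} = \frac{10 + X}{2 X}$
$Z = -164934$ ($Z = 539 \left(-306\right) = -164934$)
$S{\left(8 \right)} Z = \frac{10 + 8}{2 \cdot 8} \left(-164934\right) = \frac{1}{2} \cdot \frac{1}{8} \cdot 18 \left(-164934\right) = \frac{9}{8} \left(-164934\right) = - \frac{742203}{4}$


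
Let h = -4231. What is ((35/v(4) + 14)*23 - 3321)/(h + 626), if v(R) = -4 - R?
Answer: 24797/28840 ≈ 0.85981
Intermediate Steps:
((35/v(4) + 14)*23 - 3321)/(h + 626) = ((35/(-4 - 1*4) + 14)*23 - 3321)/(-4231 + 626) = ((35/(-4 - 4) + 14)*23 - 3321)/(-3605) = ((35/(-8) + 14)*23 - 3321)*(-1/3605) = ((35*(-⅛) + 14)*23 - 3321)*(-1/3605) = ((-35/8 + 14)*23 - 3321)*(-1/3605) = ((77/8)*23 - 3321)*(-1/3605) = (1771/8 - 3321)*(-1/3605) = -24797/8*(-1/3605) = 24797/28840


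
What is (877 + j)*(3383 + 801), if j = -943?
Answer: -276144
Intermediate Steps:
(877 + j)*(3383 + 801) = (877 - 943)*(3383 + 801) = -66*4184 = -276144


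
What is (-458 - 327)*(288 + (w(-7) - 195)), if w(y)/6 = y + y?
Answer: -7065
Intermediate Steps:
w(y) = 12*y (w(y) = 6*(y + y) = 6*(2*y) = 12*y)
(-458 - 327)*(288 + (w(-7) - 195)) = (-458 - 327)*(288 + (12*(-7) - 195)) = -785*(288 + (-84 - 195)) = -785*(288 - 279) = -785*9 = -7065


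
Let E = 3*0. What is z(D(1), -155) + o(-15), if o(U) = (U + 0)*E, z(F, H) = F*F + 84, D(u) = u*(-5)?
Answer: 109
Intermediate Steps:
D(u) = -5*u
E = 0
z(F, H) = 84 + F² (z(F, H) = F² + 84 = 84 + F²)
o(U) = 0 (o(U) = (U + 0)*0 = U*0 = 0)
z(D(1), -155) + o(-15) = (84 + (-5*1)²) + 0 = (84 + (-5)²) + 0 = (84 + 25) + 0 = 109 + 0 = 109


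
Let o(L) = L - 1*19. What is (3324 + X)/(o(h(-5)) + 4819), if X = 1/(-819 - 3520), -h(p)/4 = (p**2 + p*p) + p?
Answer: 412081/572748 ≈ 0.71948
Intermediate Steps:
h(p) = -8*p**2 - 4*p (h(p) = -4*((p**2 + p*p) + p) = -4*((p**2 + p**2) + p) = -4*(2*p**2 + p) = -4*(p + 2*p**2) = -8*p**2 - 4*p)
o(L) = -19 + L (o(L) = L - 19 = -19 + L)
X = -1/4339 (X = 1/(-4339) = -1/4339 ≈ -0.00023047)
(3324 + X)/(o(h(-5)) + 4819) = (3324 - 1/4339)/((-19 - 4*(-5)*(1 + 2*(-5))) + 4819) = 14422835/(4339*((-19 - 4*(-5)*(1 - 10)) + 4819)) = 14422835/(4339*((-19 - 4*(-5)*(-9)) + 4819)) = 14422835/(4339*((-19 - 180) + 4819)) = 14422835/(4339*(-199 + 4819)) = (14422835/4339)/4620 = (14422835/4339)*(1/4620) = 412081/572748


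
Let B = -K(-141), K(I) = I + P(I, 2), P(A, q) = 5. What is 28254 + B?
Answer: 28390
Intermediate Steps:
K(I) = 5 + I (K(I) = I + 5 = 5 + I)
B = 136 (B = -(5 - 141) = -1*(-136) = 136)
28254 + B = 28254 + 136 = 28390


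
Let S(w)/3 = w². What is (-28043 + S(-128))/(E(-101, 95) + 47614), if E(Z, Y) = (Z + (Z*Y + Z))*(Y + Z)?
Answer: 21109/106396 ≈ 0.19840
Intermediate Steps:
E(Z, Y) = (Y + Z)*(2*Z + Y*Z) (E(Z, Y) = (Z + (Y*Z + Z))*(Y + Z) = (Z + (Z + Y*Z))*(Y + Z) = (2*Z + Y*Z)*(Y + Z) = (Y + Z)*(2*Z + Y*Z))
S(w) = 3*w²
(-28043 + S(-128))/(E(-101, 95) + 47614) = (-28043 + 3*(-128)²)/(-101*(95² + 2*95 + 2*(-101) + 95*(-101)) + 47614) = (-28043 + 3*16384)/(-101*(9025 + 190 - 202 - 9595) + 47614) = (-28043 + 49152)/(-101*(-582) + 47614) = 21109/(58782 + 47614) = 21109/106396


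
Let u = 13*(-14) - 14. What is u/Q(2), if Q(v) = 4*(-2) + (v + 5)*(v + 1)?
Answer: -196/13 ≈ -15.077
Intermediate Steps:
u = -196 (u = -182 - 14 = -196)
Q(v) = -8 + (1 + v)*(5 + v) (Q(v) = -8 + (5 + v)*(1 + v) = -8 + (1 + v)*(5 + v))
u/Q(2) = -196/(-3 + 2² + 6*2) = -196/(-3 + 4 + 12) = -196/13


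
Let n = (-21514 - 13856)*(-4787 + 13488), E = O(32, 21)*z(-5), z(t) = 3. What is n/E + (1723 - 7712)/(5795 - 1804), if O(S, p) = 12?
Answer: -68235994793/7982 ≈ -8.5487e+6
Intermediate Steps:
E = 36 (E = 12*3 = 36)
n = -307754370 (n = -35370*8701 = -307754370)
n/E + (1723 - 7712)/(5795 - 1804) = -307754370/36 + (1723 - 7712)/(5795 - 1804) = -307754370*1/36 - 5989/3991 = -17097465/2 - 5989*1/3991 = -17097465/2 - 5989/3991 = -68235994793/7982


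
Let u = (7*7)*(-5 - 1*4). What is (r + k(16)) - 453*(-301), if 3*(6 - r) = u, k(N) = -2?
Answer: 136504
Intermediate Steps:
u = -441 (u = 49*(-5 - 4) = 49*(-9) = -441)
r = 153 (r = 6 - 1/3*(-441) = 6 + 147 = 153)
(r + k(16)) - 453*(-301) = (153 - 2) - 453*(-301) = 151 + 136353 = 136504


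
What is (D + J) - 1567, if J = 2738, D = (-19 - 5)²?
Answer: 1747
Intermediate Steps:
D = 576 (D = (-24)² = 576)
(D + J) - 1567 = (576 + 2738) - 1567 = 3314 - 1567 = 1747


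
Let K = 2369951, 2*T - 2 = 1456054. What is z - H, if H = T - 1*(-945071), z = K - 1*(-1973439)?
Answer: 2670291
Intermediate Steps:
T = 728028 (T = 1 + (½)*1456054 = 1 + 728027 = 728028)
z = 4343390 (z = 2369951 - 1*(-1973439) = 2369951 + 1973439 = 4343390)
H = 1673099 (H = 728028 - 1*(-945071) = 728028 + 945071 = 1673099)
z - H = 4343390 - 1*1673099 = 4343390 - 1673099 = 2670291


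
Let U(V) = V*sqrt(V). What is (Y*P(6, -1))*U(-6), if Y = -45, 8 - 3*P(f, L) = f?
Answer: 180*I*sqrt(6) ≈ 440.91*I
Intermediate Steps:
P(f, L) = 8/3 - f/3
U(V) = V**(3/2)
(Y*P(6, -1))*U(-6) = (-45*(8/3 - 1/3*6))*(-6)**(3/2) = (-45*(8/3 - 2))*(-6*I*sqrt(6)) = (-45*2/3)*(-6*I*sqrt(6)) = -(-180)*I*sqrt(6) = 180*I*sqrt(6)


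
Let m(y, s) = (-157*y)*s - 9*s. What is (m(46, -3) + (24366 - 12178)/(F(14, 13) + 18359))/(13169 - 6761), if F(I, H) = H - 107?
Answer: 396234833/117042120 ≈ 3.3854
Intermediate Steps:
F(I, H) = -107 + H
m(y, s) = -9*s - 157*s*y (m(y, s) = -157*s*y - 9*s = -9*s - 157*s*y)
(m(46, -3) + (24366 - 12178)/(F(14, 13) + 18359))/(13169 - 6761) = (-1*(-3)*(9 + 157*46) + (24366 - 12178)/((-107 + 13) + 18359))/(13169 - 6761) = (-1*(-3)*(9 + 7222) + 12188/(-94 + 18359))/6408 = (-1*(-3)*7231 + 12188/18265)*(1/6408) = (21693 + 12188*(1/18265))*(1/6408) = (21693 + 12188/18265)*(1/6408) = (396234833/18265)*(1/6408) = 396234833/117042120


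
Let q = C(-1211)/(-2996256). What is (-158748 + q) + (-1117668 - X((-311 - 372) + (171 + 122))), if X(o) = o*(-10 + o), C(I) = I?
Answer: -4291885033285/2996256 ≈ -1.4324e+6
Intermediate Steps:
q = 1211/2996256 (q = -1211/(-2996256) = -1211*(-1/2996256) = 1211/2996256 ≈ 0.00040417)
(-158748 + q) + (-1117668 - X((-311 - 372) + (171 + 122))) = (-158748 + 1211/2996256) + (-1117668 - ((-311 - 372) + (171 + 122))*(-10 + ((-311 - 372) + (171 + 122)))) = -475649646277/2996256 + (-1117668 - (-683 + 293)*(-10 + (-683 + 293))) = -475649646277/2996256 + (-1117668 - (-390)*(-10 - 390)) = -475649646277/2996256 + (-1117668 - (-390)*(-400)) = -475649646277/2996256 + (-1117668 - 1*156000) = -475649646277/2996256 + (-1117668 - 156000) = -475649646277/2996256 - 1273668 = -4291885033285/2996256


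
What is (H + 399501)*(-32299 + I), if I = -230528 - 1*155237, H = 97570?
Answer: -207807490544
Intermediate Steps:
I = -385765 (I = -230528 - 155237 = -385765)
(H + 399501)*(-32299 + I) = (97570 + 399501)*(-32299 - 385765) = 497071*(-418064) = -207807490544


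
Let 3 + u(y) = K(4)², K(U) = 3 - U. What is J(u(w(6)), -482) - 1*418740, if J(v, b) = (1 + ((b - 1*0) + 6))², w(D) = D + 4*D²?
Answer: -193115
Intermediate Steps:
u(y) = -2 (u(y) = -3 + (3 - 1*4)² = -3 + (3 - 4)² = -3 + (-1)² = -3 + 1 = -2)
J(v, b) = (7 + b)² (J(v, b) = (1 + ((b + 0) + 6))² = (1 + (b + 6))² = (1 + (6 + b))² = (7 + b)²)
J(u(w(6)), -482) - 1*418740 = (7 - 482)² - 1*418740 = (-475)² - 418740 = 225625 - 418740 = -193115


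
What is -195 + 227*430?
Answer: 97415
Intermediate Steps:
-195 + 227*430 = -195 + 97610 = 97415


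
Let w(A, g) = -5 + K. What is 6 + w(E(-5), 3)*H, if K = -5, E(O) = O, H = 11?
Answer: -104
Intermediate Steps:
w(A, g) = -10 (w(A, g) = -5 - 5 = -10)
6 + w(E(-5), 3)*H = 6 - 10*11 = 6 - 110 = -104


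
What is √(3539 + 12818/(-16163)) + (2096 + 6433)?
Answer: 8529 + √924330274357/16163 ≈ 8588.5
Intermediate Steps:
√(3539 + 12818/(-16163)) + (2096 + 6433) = √(3539 + 12818*(-1/16163)) + 8529 = √(3539 - 12818/16163) + 8529 = √(57188039/16163) + 8529 = √924330274357/16163 + 8529 = 8529 + √924330274357/16163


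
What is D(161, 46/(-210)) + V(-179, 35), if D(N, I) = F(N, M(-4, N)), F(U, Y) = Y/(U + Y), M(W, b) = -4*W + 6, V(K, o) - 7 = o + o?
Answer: 14113/183 ≈ 77.120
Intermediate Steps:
V(K, o) = 7 + 2*o (V(K, o) = 7 + (o + o) = 7 + 2*o)
M(W, b) = 6 - 4*W
D(N, I) = 22/(22 + N) (D(N, I) = (6 - 4*(-4))/(N + (6 - 4*(-4))) = (6 + 16)/(N + (6 + 16)) = 22/(N + 22) = 22/(22 + N))
D(161, 46/(-210)) + V(-179, 35) = 22/(22 + 161) + (7 + 2*35) = 22/183 + (7 + 70) = 22*(1/183) + 77 = 22/183 + 77 = 14113/183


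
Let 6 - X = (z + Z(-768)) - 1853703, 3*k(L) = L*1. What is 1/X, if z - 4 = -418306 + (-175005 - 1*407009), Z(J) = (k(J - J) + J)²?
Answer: 1/2264201 ≈ 4.4166e-7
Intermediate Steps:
k(L) = L/3 (k(L) = (L*1)/3 = L/3)
Z(J) = J² (Z(J) = ((J - J)/3 + J)² = ((⅓)*0 + J)² = (0 + J)² = J²)
z = -1000316 (z = 4 + (-418306 + (-175005 - 1*407009)) = 4 + (-418306 + (-175005 - 407009)) = 4 + (-418306 - 582014) = 4 - 1000320 = -1000316)
X = 2264201 (X = 6 - ((-1000316 + (-768)²) - 1853703) = 6 - ((-1000316 + 589824) - 1853703) = 6 - (-410492 - 1853703) = 6 - 1*(-2264195) = 6 + 2264195 = 2264201)
1/X = 1/2264201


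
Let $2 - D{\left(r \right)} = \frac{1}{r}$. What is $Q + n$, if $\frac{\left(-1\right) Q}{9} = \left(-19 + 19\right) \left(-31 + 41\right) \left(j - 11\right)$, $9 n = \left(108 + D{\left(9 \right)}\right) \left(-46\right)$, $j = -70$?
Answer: $- \frac{45494}{81} \approx -561.65$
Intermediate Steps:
$D{\left(r \right)} = 2 - \frac{1}{r}$
$n = - \frac{45494}{81}$ ($n = \frac{\left(108 + \left(2 - \frac{1}{9}\right)\right) \left(-46\right)}{9} = \frac{\left(108 + \frac{17}{9}\right) \left(-46\right)}{9} = \frac{\frac{989}{9} \left(-46\right)}{9} = \frac{1}{9} \left(- \frac{45494}{9}\right) = - \frac{45494}{81} \approx -561.65$)
$Q = 0$ ($Q = - 9 \left(-19 + 19\right) \left(-31 + 41\right) \left(-70 - 11\right) = - 9 \cdot 0 \cdot 10 \left(-81\right) = - 9 \cdot 0 \left(-81\right) = \left(-9\right) 0 = 0$)
$Q + n = 0 - \frac{45494}{81} = - \frac{45494}{81}$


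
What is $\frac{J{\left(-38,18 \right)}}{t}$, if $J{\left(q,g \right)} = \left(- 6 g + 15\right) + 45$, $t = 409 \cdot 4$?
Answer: $- \frac{12}{409} \approx -0.02934$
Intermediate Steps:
$t = 1636$
$J{\left(q,g \right)} = 60 - 6 g$ ($J{\left(q,g \right)} = \left(15 - 6 g\right) + 45 = 60 - 6 g$)
$\frac{J{\left(-38,18 \right)}}{t} = \frac{60 - 108}{1636} = \left(60 - 108\right) \frac{1}{1636} = \left(-48\right) \frac{1}{1636} = - \frac{12}{409}$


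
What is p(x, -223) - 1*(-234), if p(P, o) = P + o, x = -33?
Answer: -22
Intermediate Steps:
p(x, -223) - 1*(-234) = (-33 - 223) - 1*(-234) = -256 + 234 = -22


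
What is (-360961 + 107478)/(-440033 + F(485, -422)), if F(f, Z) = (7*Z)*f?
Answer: 253483/1872723 ≈ 0.13536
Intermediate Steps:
F(f, Z) = 7*Z*f
(-360961 + 107478)/(-440033 + F(485, -422)) = (-360961 + 107478)/(-440033 + 7*(-422)*485) = -253483/(-440033 - 1432690) = -253483/(-1872723) = -253483*(-1/1872723) = 253483/1872723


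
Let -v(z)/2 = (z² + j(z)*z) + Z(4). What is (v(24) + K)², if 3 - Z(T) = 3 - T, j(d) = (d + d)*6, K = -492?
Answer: 239506576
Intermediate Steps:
j(d) = 12*d (j(d) = (2*d)*6 = 12*d)
Z(T) = T (Z(T) = 3 - (3 - T) = 3 + (-3 + T) = T)
v(z) = -8 - 26*z² (v(z) = -2*((z² + (12*z)*z) + 4) = -2*((z² + 12*z²) + 4) = -2*(13*z² + 4) = -2*(4 + 13*z²) = -8 - 26*z²)
(v(24) + K)² = ((-8 - 26*24²) - 492)² = ((-8 - 26*576) - 492)² = ((-8 - 14976) - 492)² = (-14984 - 492)² = (-15476)² = 239506576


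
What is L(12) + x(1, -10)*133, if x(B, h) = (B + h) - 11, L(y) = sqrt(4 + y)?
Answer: -2656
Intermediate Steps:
x(B, h) = -11 + B + h
L(12) + x(1, -10)*133 = sqrt(4 + 12) + (-11 + 1 - 10)*133 = sqrt(16) - 20*133 = 4 - 2660 = -2656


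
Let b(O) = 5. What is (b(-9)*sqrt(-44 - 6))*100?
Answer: 2500*I*sqrt(2) ≈ 3535.5*I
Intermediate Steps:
(b(-9)*sqrt(-44 - 6))*100 = (5*sqrt(-44 - 6))*100 = (5*sqrt(-50))*100 = (5*(5*I*sqrt(2)))*100 = (25*I*sqrt(2))*100 = 2500*I*sqrt(2)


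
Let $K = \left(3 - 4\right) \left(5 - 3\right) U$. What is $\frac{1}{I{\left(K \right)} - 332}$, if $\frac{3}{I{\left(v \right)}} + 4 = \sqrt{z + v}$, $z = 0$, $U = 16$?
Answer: $- \frac{5316}{1766243} + \frac{4 i \sqrt{2}}{1766243} \approx -0.0030098 + 3.2028 \cdot 10^{-6} i$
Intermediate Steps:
$K = -32$ ($K = \left(3 - 4\right) \left(5 - 3\right) 16 = \left(-1\right) 2 \cdot 16 = \left(-2\right) 16 = -32$)
$I{\left(v \right)} = \frac{3}{-4 + \sqrt{v}}$ ($I{\left(v \right)} = \frac{3}{-4 + \sqrt{0 + v}} = \frac{3}{-4 + \sqrt{v}}$)
$\frac{1}{I{\left(K \right)} - 332} = \frac{1}{\frac{3}{-4 + \sqrt{-32}} - 332} = \frac{1}{\frac{3}{-4 + 4 i \sqrt{2}} - 332} = \frac{1}{-332 + \frac{3}{-4 + 4 i \sqrt{2}}}$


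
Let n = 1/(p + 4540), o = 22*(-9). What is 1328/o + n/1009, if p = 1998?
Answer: -4380302989/653087358 ≈ -6.7071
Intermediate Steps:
o = -198
n = 1/6538 (n = 1/(1998 + 4540) = 1/6538 ≈ 0.00015295)
1328/o + n/1009 = 1328/(-198) + (1/6538)/1009 = 1328*(-1/198) + (1/6538)*(1/1009) = -664/99 + 1/6596842 = -4380302989/653087358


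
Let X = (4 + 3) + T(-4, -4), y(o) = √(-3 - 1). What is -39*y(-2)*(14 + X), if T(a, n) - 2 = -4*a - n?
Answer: -3354*I ≈ -3354.0*I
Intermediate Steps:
y(o) = 2*I (y(o) = √(-4) = 2*I)
T(a, n) = 2 - n - 4*a (T(a, n) = 2 + (-4*a - n) = 2 + (-n - 4*a) = 2 - n - 4*a)
X = 29 (X = (4 + 3) + (2 - 1*(-4) - 4*(-4)) = 7 + (2 + 4 + 16) = 7 + 22 = 29)
-39*y(-2)*(14 + X) = -39*2*I*(14 + 29) = -39*2*I*43 = -3354*I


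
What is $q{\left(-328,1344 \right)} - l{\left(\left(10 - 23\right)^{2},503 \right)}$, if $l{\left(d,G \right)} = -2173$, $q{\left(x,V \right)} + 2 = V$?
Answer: $3515$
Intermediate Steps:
$q{\left(x,V \right)} = -2 + V$
$q{\left(-328,1344 \right)} - l{\left(\left(10 - 23\right)^{2},503 \right)} = \left(-2 + 1344\right) - -2173 = 1342 + 2173 = 3515$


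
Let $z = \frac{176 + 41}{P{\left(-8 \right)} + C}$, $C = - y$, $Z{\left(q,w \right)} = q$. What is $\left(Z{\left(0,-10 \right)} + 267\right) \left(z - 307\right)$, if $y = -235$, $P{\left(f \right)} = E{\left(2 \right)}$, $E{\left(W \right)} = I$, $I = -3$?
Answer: $- \frac{18958869}{232} \approx -81719.0$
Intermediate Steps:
$E{\left(W \right)} = -3$
$P{\left(f \right)} = -3$
$C = 235$ ($C = \left(-1\right) \left(-235\right) = 235$)
$z = \frac{217}{232}$ ($z = \frac{176 + 41}{-3 + 235} = \frac{217}{232} \approx 0.93534$)
$\left(Z{\left(0,-10 \right)} + 267\right) \left(z - 307\right) = \left(0 + 267\right) \left(\frac{217}{232} - 307\right) = 267 \left(- \frac{71007}{232}\right) = - \frac{18958869}{232}$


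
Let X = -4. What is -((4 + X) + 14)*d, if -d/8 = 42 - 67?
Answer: -2800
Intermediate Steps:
d = 200 (d = -8*(42 - 67) = -8*(-25) = 200)
-((4 + X) + 14)*d = -((4 - 4) + 14)*200 = -(0 + 14)*200 = -14*200 = -1*2800 = -2800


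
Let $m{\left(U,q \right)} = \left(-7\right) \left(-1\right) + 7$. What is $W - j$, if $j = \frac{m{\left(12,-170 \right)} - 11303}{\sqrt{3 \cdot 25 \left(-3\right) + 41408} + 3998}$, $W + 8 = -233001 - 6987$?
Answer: $- \frac{3826168135294}{15942821} - \frac{11289 \sqrt{41183}}{15942821} \approx -2.3999 \cdot 10^{5}$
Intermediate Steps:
$m{\left(U,q \right)} = 14$ ($m{\left(U,q \right)} = 7 + 7 = 14$)
$W = -239996$ ($W = -8 - 239988 = -239996$)
$j = - \frac{11289}{3998 + \sqrt{41183}}$ ($j = \frac{14 - 11303}{\sqrt{3 \cdot 25 \left(-3\right) + 41408} + 3998} = - \frac{11289}{\sqrt{75 \left(-3\right) + 41408} + 3998} = - \frac{11289}{\sqrt{-225 + 41408} + 3998} = - \frac{11289}{\sqrt{41183} + 3998} = - \frac{11289}{3998 + \sqrt{41183}} \approx -2.6873$)
$W - j = -239996 - \left(- \frac{45133422}{15942821} + \frac{11289 \sqrt{41183}}{15942821}\right) = -239996 + \left(\frac{45133422}{15942821} - \frac{11289 \sqrt{41183}}{15942821}\right) = - \frac{3826168135294}{15942821} - \frac{11289 \sqrt{41183}}{15942821}$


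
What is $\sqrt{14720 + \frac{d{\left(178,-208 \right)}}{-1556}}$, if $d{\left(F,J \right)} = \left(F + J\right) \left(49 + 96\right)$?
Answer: $\frac{\sqrt{8911472630}}{778} \approx 121.34$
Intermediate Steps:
$d{\left(F,J \right)} = 145 F + 145 J$ ($d{\left(F,J \right)} = \left(F + J\right) 145 = 145 F + 145 J$)
$\sqrt{14720 + \frac{d{\left(178,-208 \right)}}{-1556}} = \sqrt{14720 + \frac{145 \cdot 178 + 145 \left(-208\right)}{-1556}} = \sqrt{14720 + \left(25810 - 30160\right) \left(- \frac{1}{1556}\right)} = \sqrt{14720 - - \frac{2175}{778}} = \sqrt{14720 + \frac{2175}{778}} = \sqrt{\frac{11454335}{778}} = \frac{\sqrt{8911472630}}{778}$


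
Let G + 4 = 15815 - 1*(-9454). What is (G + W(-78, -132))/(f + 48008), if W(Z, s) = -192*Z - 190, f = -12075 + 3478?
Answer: 40051/39411 ≈ 1.0162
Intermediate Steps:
f = -8597
G = 25265 (G = -4 + (15815 - 1*(-9454)) = -4 + (15815 + 9454) = -4 + 25269 = 25265)
W(Z, s) = -190 - 192*Z
(G + W(-78, -132))/(f + 48008) = (25265 + (-190 - 192*(-78)))/(-8597 + 48008) = (25265 + (-190 + 14976))/39411 = (25265 + 14786)*(1/39411) = 40051*(1/39411) = 40051/39411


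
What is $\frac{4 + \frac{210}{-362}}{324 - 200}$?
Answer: $\frac{619}{22444} \approx 0.02758$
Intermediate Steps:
$\frac{4 + \frac{210}{-362}}{324 - 200} = \frac{4 + 210 \left(- \frac{1}{362}\right)}{124} = \left(4 - \frac{105}{181}\right) \frac{1}{124} = \frac{619}{181} \cdot \frac{1}{124} = \frac{619}{22444}$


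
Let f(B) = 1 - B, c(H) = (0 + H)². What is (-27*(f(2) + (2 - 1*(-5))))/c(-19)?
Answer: -162/361 ≈ -0.44875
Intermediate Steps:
c(H) = H²
(-27*(f(2) + (2 - 1*(-5))))/c(-19) = (-27*((1 - 1*2) + (2 - 1*(-5))))/((-19)²) = -27*((1 - 2) + (2 + 5))/361 = -27*(-1 + 7)*(1/361) = -27*6*(1/361) = -162*1/361 = -162/361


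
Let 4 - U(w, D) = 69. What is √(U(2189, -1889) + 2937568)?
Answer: √2937503 ≈ 1713.9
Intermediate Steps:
U(w, D) = -65 (U(w, D) = 4 - 1*69 = 4 - 69 = -65)
√(U(2189, -1889) + 2937568) = √(-65 + 2937568) = √2937503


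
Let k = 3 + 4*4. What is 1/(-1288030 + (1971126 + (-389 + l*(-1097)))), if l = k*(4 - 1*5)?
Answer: 1/703550 ≈ 1.4214e-6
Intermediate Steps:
k = 19 (k = 3 + 16 = 19)
l = -19 (l = 19*(4 - 1*5) = 19*(4 - 5) = 19*(-1) = -19)
1/(-1288030 + (1971126 + (-389 + l*(-1097)))) = 1/(-1288030 + (1971126 + (-389 - 19*(-1097)))) = 1/(-1288030 + (1971126 + (-389 + 20843))) = 1/(-1288030 + (1971126 + 20454)) = 1/(-1288030 + 1991580) = 1/703550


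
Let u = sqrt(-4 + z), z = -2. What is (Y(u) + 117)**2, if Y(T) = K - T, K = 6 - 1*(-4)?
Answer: (127 - I*sqrt(6))**2 ≈ 16123.0 - 622.17*I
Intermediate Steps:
K = 10 (K = 6 + 4 = 10)
u = I*sqrt(6) (u = sqrt(-4 - 2) = sqrt(-6) = I*sqrt(6) ≈ 2.4495*I)
Y(T) = 10 - T
(Y(u) + 117)**2 = ((10 - I*sqrt(6)) + 117)**2 = (127 - I*sqrt(6))**2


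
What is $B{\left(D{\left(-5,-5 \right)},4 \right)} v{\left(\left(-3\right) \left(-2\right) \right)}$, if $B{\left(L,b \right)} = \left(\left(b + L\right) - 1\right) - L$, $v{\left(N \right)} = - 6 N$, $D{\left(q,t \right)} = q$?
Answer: $-108$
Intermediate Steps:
$B{\left(L,b \right)} = -1 + b$ ($B{\left(L,b \right)} = \left(\left(L + b\right) - 1\right) - L = \left(-1 + L + b\right) - L = -1 + b$)
$B{\left(D{\left(-5,-5 \right)},4 \right)} v{\left(\left(-3\right) \left(-2\right) \right)} = \left(-1 + 4\right) \left(- 6 \left(\left(-3\right) \left(-2\right)\right)\right) = 3 \left(\left(-6\right) 6\right) = 3 \left(-36\right) = -108$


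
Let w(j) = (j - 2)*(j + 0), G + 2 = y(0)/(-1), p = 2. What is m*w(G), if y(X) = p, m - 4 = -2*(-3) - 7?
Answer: 72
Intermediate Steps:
m = 3 (m = 4 + (-2*(-3) - 7) = 4 + (6 - 7) = 4 - 1 = 3)
y(X) = 2
G = -4 (G = -2 + 2/(-1) = -2 + 2*(-1) = -2 - 2 = -4)
w(j) = j*(-2 + j) (w(j) = (-2 + j)*j = j*(-2 + j))
m*w(G) = 3*(-4*(-2 - 4)) = 3*(-4*(-6)) = 3*24 = 72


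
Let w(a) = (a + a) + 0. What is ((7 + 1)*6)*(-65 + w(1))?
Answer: -3024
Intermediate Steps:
w(a) = 2*a (w(a) = 2*a + 0 = 2*a)
((7 + 1)*6)*(-65 + w(1)) = ((7 + 1)*6)*(-65 + 2*1) = (8*6)*(-65 + 2) = 48*(-63) = -3024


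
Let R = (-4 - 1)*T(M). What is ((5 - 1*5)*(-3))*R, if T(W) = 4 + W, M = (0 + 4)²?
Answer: 0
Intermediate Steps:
M = 16 (M = 4² = 16)
R = -100 (R = (-4 - 1)*(4 + 16) = -5*20 = -100)
((5 - 1*5)*(-3))*R = ((5 - 1*5)*(-3))*(-100) = ((5 - 5)*(-3))*(-100) = (0*(-3))*(-100) = 0*(-100) = 0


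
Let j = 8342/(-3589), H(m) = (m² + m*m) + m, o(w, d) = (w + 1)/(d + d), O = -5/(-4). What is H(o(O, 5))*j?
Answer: -11223/14800 ≈ -0.75831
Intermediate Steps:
O = 5/4 (O = -5*(-¼) = 5/4 ≈ 1.2500)
o(w, d) = (1 + w)/(2*d) (o(w, d) = (1 + w)/((2*d)) = (1 + w)*(1/(2*d)) = (1 + w)/(2*d))
H(m) = m + 2*m² (H(m) = (m² + m²) + m = 2*m² + m = m + 2*m²)
j = -86/37 (j = 8342*(-1/3589) = -86/37 ≈ -2.3243)
H(o(O, 5))*j = (((½)*(1 + 5/4)/5)*(1 + 2*((½)*(1 + 5/4)/5)))*(-86/37) = (((½)*(⅕)*(9/4))*(1 + 2*((½)*(⅕)*(9/4))))*(-86/37) = (9*(1 + 2*(9/40))/40)*(-86/37) = (9*(1 + 9/20)/40)*(-86/37) = ((9/40)*(29/20))*(-86/37) = (261/800)*(-86/37) = -11223/14800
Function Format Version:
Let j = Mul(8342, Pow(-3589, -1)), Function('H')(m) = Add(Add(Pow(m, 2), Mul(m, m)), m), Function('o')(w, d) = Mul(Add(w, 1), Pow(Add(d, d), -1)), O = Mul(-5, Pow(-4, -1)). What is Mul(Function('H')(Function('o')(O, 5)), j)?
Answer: Rational(-11223, 14800) ≈ -0.75831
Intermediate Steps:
O = Rational(5, 4) (O = Mul(-5, Rational(-1, 4)) = Rational(5, 4) ≈ 1.2500)
Function('o')(w, d) = Mul(Rational(1, 2), Pow(d, -1), Add(1, w)) (Function('o')(w, d) = Mul(Add(1, w), Pow(Mul(2, d), -1)) = Mul(Add(1, w), Mul(Rational(1, 2), Pow(d, -1))) = Mul(Rational(1, 2), Pow(d, -1), Add(1, w)))
Function('H')(m) = Add(m, Mul(2, Pow(m, 2))) (Function('H')(m) = Add(Add(Pow(m, 2), Pow(m, 2)), m) = Add(Mul(2, Pow(m, 2)), m) = Add(m, Mul(2, Pow(m, 2))))
j = Rational(-86, 37) (j = Mul(8342, Rational(-1, 3589)) = Rational(-86, 37) ≈ -2.3243)
Mul(Function('H')(Function('o')(O, 5)), j) = Mul(Mul(Mul(Rational(1, 2), Pow(5, -1), Add(1, Rational(5, 4))), Add(1, Mul(2, Mul(Rational(1, 2), Pow(5, -1), Add(1, Rational(5, 4)))))), Rational(-86, 37)) = Mul(Mul(Mul(Rational(1, 2), Rational(1, 5), Rational(9, 4)), Add(1, Mul(2, Mul(Rational(1, 2), Rational(1, 5), Rational(9, 4))))), Rational(-86, 37)) = Mul(Mul(Rational(9, 40), Add(1, Mul(2, Rational(9, 40)))), Rational(-86, 37)) = Mul(Mul(Rational(9, 40), Add(1, Rational(9, 20))), Rational(-86, 37)) = Mul(Mul(Rational(9, 40), Rational(29, 20)), Rational(-86, 37)) = Mul(Rational(261, 800), Rational(-86, 37)) = Rational(-11223, 14800)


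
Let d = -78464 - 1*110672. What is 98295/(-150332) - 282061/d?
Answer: 5952917783/7108298288 ≈ 0.83746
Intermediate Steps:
d = -189136 (d = -78464 - 110672 = -189136)
98295/(-150332) - 282061/d = 98295/(-150332) - 282061/(-189136) = 98295*(-1/150332) - 282061*(-1/189136) = -98295/150332 + 282061/189136 = 5952917783/7108298288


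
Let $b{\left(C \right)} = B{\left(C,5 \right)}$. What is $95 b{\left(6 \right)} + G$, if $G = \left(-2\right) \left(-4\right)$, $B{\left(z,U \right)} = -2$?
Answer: $-182$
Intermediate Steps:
$b{\left(C \right)} = -2$
$G = 8$
$95 b{\left(6 \right)} + G = 95 \left(-2\right) + 8 = -190 + 8 = -182$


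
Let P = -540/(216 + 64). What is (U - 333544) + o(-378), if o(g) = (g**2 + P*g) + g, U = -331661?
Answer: -521970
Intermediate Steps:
P = -27/14 (P = -540/280 = -540*1/280 = -27/14 ≈ -1.9286)
o(g) = g**2 - 13*g/14 (o(g) = (g**2 - 27*g/14) + g = g**2 - 13*g/14)
(U - 333544) + o(-378) = (-331661 - 333544) + (1/14)*(-378)*(-13 + 14*(-378)) = -665205 + (1/14)*(-378)*(-13 - 5292) = -665205 + (1/14)*(-378)*(-5305) = -665205 + 143235 = -521970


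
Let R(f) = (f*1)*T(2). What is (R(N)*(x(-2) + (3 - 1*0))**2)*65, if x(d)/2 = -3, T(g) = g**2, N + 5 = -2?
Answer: -16380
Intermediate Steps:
N = -7 (N = -5 - 2 = -7)
R(f) = 4*f (R(f) = (f*1)*2**2 = f*4 = 4*f)
x(d) = -6 (x(d) = 2*(-3) = -6)
(R(N)*(x(-2) + (3 - 1*0))**2)*65 = ((4*(-7))*(-6 + (3 - 1*0))**2)*65 = -28*(-6 + (3 + 0))**2*65 = -28*(-6 + 3)**2*65 = -28*(-3)**2*65 = -28*9*65 = -252*65 = -16380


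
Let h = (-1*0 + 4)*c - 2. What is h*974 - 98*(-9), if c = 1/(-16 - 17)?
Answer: -39074/33 ≈ -1184.1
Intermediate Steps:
c = -1/33 (c = 1/(-33) = -1/33 ≈ -0.030303)
h = -70/33 (h = (-1*0 + 4)*(-1/33) - 2 = (0 + 4)*(-1/33) - 2 = 4*(-1/33) - 2 = -4/33 - 2 = -70/33 ≈ -2.1212)
h*974 - 98*(-9) = -70/33*974 - 98*(-9) = -68180/33 + 882 = -39074/33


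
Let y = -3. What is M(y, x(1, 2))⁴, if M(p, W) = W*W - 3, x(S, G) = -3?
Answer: 1296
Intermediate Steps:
M(p, W) = -3 + W² (M(p, W) = W² - 3 = -3 + W²)
M(y, x(1, 2))⁴ = (-3 + (-3)²)⁴ = (-3 + 9)⁴ = 6⁴ = 1296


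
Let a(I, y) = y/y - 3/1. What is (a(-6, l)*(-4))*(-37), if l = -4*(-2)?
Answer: -296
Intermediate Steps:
l = 8
a(I, y) = -2 (a(I, y) = 1 - 3*1 = 1 - 3 = -2)
(a(-6, l)*(-4))*(-37) = -2*(-4)*(-37) = 8*(-37) = -296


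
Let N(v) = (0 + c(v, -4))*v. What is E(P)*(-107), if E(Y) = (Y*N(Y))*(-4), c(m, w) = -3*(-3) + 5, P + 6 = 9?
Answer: 53928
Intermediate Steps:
P = 3 (P = -6 + 9 = 3)
c(m, w) = 14 (c(m, w) = 9 + 5 = 14)
N(v) = 14*v (N(v) = (0 + 14)*v = 14*v)
E(Y) = -56*Y² (E(Y) = (Y*(14*Y))*(-4) = (14*Y²)*(-4) = -56*Y²)
E(P)*(-107) = -56*3²*(-107) = -56*9*(-107) = -504*(-107) = 53928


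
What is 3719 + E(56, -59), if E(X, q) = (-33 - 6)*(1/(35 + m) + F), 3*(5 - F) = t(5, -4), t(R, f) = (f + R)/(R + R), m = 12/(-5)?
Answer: 5744289/1630 ≈ 3524.1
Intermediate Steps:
m = -12/5 (m = 12*(-⅕) = -12/5 ≈ -2.4000)
t(R, f) = (R + f)/(2*R) (t(R, f) = (R + f)/((2*R)) = (R + f)*(1/(2*R)) = (R + f)/(2*R))
F = 149/30 (F = 5 - (5 - 4)/(6*5) = 5 - 1/(6*5) = 5 - ⅓*⅒ = 5 - 1/30 = 149/30 ≈ 4.9667)
E(X, q) = -317681/1630 (E(X, q) = (-33 - 6)*(1/(35 - 12/5) + 149/30) = -39*(1/(163/5) + 149/30) = -39*(5/163 + 149/30) = -39*24437/4890 = -317681/1630)
3719 + E(56, -59) = 3719 - 317681/1630 = 5744289/1630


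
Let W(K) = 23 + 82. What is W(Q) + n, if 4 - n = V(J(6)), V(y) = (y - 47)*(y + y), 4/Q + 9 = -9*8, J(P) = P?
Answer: 601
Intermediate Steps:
Q = -4/81 (Q = 4/(-9 - 9*8) = 4/(-9 - 72) = 4/(-81) = 4*(-1/81) = -4/81 ≈ -0.049383)
W(K) = 105
V(y) = 2*y*(-47 + y) (V(y) = (-47 + y)*(2*y) = 2*y*(-47 + y))
n = 496 (n = 4 - 2*6*(-47 + 6) = 4 - 2*6*(-41) = 4 - 1*(-492) = 4 + 492 = 496)
W(Q) + n = 105 + 496 = 601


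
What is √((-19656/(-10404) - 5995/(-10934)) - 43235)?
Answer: I*√12344729809314/16898 ≈ 207.92*I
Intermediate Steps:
√((-19656/(-10404) - 5995/(-10934)) - 43235) = √((-19656*(-1/10404) - 5995*(-1/10934)) - 43235) = √((546/289 + 545/994) - 43235) = √(700229/287266 - 43235) = √(-12419245281/287266) = I*√12344729809314/16898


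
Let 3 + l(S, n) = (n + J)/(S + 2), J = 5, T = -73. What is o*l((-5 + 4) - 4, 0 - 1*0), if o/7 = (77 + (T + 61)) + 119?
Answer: -18032/3 ≈ -6010.7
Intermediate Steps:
l(S, n) = -3 + (5 + n)/(2 + S) (l(S, n) = -3 + (n + 5)/(S + 2) = -3 + (5 + n)/(2 + S))
o = 1288 (o = 7*((77 + (-73 + 61)) + 119) = 7*((77 - 12) + 119) = 7*(65 + 119) = 7*184 = 1288)
o*l((-5 + 4) - 4, 0 - 1*0) = 1288*((-1 + (0 - 1*0) - 3*((-5 + 4) - 4))/(2 + ((-5 + 4) - 4))) = 1288*((-1 + (0 + 0) - 3*(-1 - 4))/(2 + (-1 - 4))) = 1288*((-1 + 0 - 3*(-5))/(2 - 5)) = 1288*((-1 + 0 + 15)/(-3)) = 1288*(-⅓*14) = 1288*(-14/3) = -18032/3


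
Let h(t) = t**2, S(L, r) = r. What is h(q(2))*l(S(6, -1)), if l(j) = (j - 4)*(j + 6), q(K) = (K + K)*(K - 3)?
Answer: -400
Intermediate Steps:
q(K) = 2*K*(-3 + K) (q(K) = (2*K)*(-3 + K) = 2*K*(-3 + K))
l(j) = (-4 + j)*(6 + j)
h(q(2))*l(S(6, -1)) = (2*2*(-3 + 2))**2*(-24 + (-1)**2 + 2*(-1)) = (2*2*(-1))**2*(-24 + 1 - 2) = (-4)**2*(-25) = 16*(-25) = -400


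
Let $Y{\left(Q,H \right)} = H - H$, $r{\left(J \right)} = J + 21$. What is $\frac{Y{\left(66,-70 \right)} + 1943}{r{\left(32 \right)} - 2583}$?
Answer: $- \frac{1943}{2530} \approx -0.76798$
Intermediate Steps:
$r{\left(J \right)} = 21 + J$
$Y{\left(Q,H \right)} = 0$
$\frac{Y{\left(66,-70 \right)} + 1943}{r{\left(32 \right)} - 2583} = \frac{0 + 1943}{\left(21 + 32\right) - 2583} = \frac{1943}{53 - 2583} = \frac{1943}{-2530} = 1943 \left(- \frac{1}{2530}\right) = - \frac{1943}{2530}$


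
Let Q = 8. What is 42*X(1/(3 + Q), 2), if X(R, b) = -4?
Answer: -168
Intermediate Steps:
42*X(1/(3 + Q), 2) = 42*(-4) = -168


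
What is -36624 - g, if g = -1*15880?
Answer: -20744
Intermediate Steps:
g = -15880
-36624 - g = -36624 - 1*(-15880) = -36624 + 15880 = -20744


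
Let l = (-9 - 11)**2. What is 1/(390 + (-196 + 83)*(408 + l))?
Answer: -1/90914 ≈ -1.0999e-5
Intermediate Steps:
l = 400 (l = (-20)**2 = 400)
1/(390 + (-196 + 83)*(408 + l)) = 1/(390 + (-196 + 83)*(408 + 400)) = 1/(390 - 113*808) = 1/(390 - 91304) = 1/(-90914) = -1/90914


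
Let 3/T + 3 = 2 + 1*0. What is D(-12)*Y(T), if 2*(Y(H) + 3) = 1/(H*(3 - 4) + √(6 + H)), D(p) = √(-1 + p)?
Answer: -11*I*√13/4 - I*√39/12 ≈ -10.436*I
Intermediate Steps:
T = -3 (T = 3/(-3 + (2 + 1*0)) = 3/(-3 + (2 + 0)) = 3/(-3 + 2) = 3/(-1) = 3*(-1) = -3)
Y(H) = -3 + 1/(2*(√(6 + H) - H)) (Y(H) = -3 + 1/(2*(H*(3 - 4) + √(6 + H))) = -3 + 1/(2*(H*(-1) + √(6 + H))) = -3 + 1/(2*(-H + √(6 + H))) = -3 + 1/(2*(√(6 + H) - H)))
D(-12)*Y(T) = √(-1 - 12)*((-½ - 3*(-3) + 3*√(6 - 3))/(-3 - √(6 - 3))) = √(-13)*((-½ + 9 + 3*√3)/(-3 - √3)) = (I*√13)*((17/2 + 3*√3)/(-3 - √3)) = I*√13*(17/2 + 3*√3)/(-3 - √3)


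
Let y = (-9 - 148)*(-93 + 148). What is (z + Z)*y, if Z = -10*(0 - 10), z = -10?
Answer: -777150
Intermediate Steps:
Z = 100 (Z = -10*(-10) = 100)
y = -8635 (y = -157*55 = -8635)
(z + Z)*y = (-10 + 100)*(-8635) = 90*(-8635) = -777150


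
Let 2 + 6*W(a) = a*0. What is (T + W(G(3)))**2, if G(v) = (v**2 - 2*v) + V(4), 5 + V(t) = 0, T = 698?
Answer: 4380649/9 ≈ 4.8674e+5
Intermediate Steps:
V(t) = -5 (V(t) = -5 + 0 = -5)
G(v) = -5 + v**2 - 2*v (G(v) = (v**2 - 2*v) - 5 = -5 + v**2 - 2*v)
W(a) = -1/3 (W(a) = -1/3 + (a*0)/6 = -1/3 + (1/6)*0 = -1/3 + 0 = -1/3)
(T + W(G(3)))**2 = (698 - 1/3)**2 = (2093/3)**2 = 4380649/9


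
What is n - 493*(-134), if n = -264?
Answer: 65798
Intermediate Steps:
n - 493*(-134) = -264 - 493*(-134) = -264 + 66062 = 65798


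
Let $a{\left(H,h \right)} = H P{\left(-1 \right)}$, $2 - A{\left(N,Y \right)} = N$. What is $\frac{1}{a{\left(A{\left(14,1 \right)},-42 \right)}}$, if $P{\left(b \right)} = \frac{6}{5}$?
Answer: $- \frac{5}{72} \approx -0.069444$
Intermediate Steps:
$P{\left(b \right)} = \frac{6}{5}$ ($P{\left(b \right)} = 6 \cdot \frac{1}{5} = \frac{6}{5}$)
$A{\left(N,Y \right)} = 2 - N$
$a{\left(H,h \right)} = \frac{6 H}{5}$ ($a{\left(H,h \right)} = H \frac{6}{5} = \frac{6 H}{5}$)
$\frac{1}{a{\left(A{\left(14,1 \right)},-42 \right)}} = \frac{1}{\frac{6}{5} \left(2 - 14\right)} = \frac{1}{\frac{6}{5} \left(-12\right)} = \frac{1}{- \frac{72}{5}} = - \frac{5}{72}$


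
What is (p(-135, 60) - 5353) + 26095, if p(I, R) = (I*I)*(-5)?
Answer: -70383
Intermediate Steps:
p(I, R) = -5*I**2 (p(I, R) = I**2*(-5) = -5*I**2)
(p(-135, 60) - 5353) + 26095 = (-5*(-135)**2 - 5353) + 26095 = (-5*18225 - 5353) + 26095 = (-91125 - 5353) + 26095 = -96478 + 26095 = -70383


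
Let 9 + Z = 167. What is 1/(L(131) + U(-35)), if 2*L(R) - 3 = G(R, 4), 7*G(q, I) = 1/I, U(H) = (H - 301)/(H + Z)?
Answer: -2296/2787 ≈ -0.82382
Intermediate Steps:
Z = 158 (Z = -9 + 167 = 158)
U(H) = (-301 + H)/(158 + H) (U(H) = (H - 301)/(H + 158) = (-301 + H)/(158 + H))
G(q, I) = 1/(7*I) (G(q, I) = (1/I)/7 = 1/(7*I))
L(R) = 85/56 (L(R) = 3/2 + ((⅐)/4)/2 = 3/2 + ((⅐)*(¼))/2 = 3/2 + (½)*(1/28) = 3/2 + 1/56 = 85/56)
1/(L(131) + U(-35)) = 1/(85/56 + (-301 - 35)/(158 - 35)) = 1/(85/56 - 336/123) = 1/(85/56 + (1/123)*(-336)) = 1/(85/56 - 112/41) = 1/(-2787/2296) = -2296/2787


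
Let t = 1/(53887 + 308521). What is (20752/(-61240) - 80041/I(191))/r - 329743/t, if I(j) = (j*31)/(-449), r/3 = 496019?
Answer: -2686655174352498252642073/22482187659845 ≈ -1.1950e+11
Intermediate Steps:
r = 1488057 (r = 3*496019 = 1488057)
I(j) = -31*j/449 (I(j) = (31*j)*(-1/449) = -31*j/449)
t = 1/362408 ≈ 2.7593e-6
(20752/(-61240) - 80041/I(191))/r - 329743/t = (20752/(-61240) - 80041/((-31/449*191)))/1488057 - 329743/1/362408 = (20752*(-1/61240) - 80041/(-5921/449))*(1/1488057) - 329743*362408 = (-2594/7655 - 80041*(-449/5921))*(1/1488057) - 119501501144 = (-2594/7655 + 35938409/5921)*(1/1488057) - 119501501144 = (275093161821/45325255)*(1/1488057) - 119501501144 = 91697720607/22482187659845 - 119501501144 = -2686655174352498252642073/22482187659845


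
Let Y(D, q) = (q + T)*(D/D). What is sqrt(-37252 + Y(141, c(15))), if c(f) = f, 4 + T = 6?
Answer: I*sqrt(37235) ≈ 192.96*I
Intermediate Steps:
T = 2 (T = -4 + 6 = 2)
Y(D, q) = 2 + q (Y(D, q) = (q + 2)*(D/D) = (2 + q)*1 = 2 + q)
sqrt(-37252 + Y(141, c(15))) = sqrt(-37252 + (2 + 15)) = sqrt(-37252 + 17) = sqrt(-37235) = I*sqrt(37235)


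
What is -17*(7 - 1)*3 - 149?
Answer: -455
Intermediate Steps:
-17*(7 - 1)*3 - 149 = -102*3 - 149 = -17*18 - 149 = -306 - 149 = -455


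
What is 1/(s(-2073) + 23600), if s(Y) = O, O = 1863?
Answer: 1/25463 ≈ 3.9273e-5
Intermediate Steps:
s(Y) = 1863
1/(s(-2073) + 23600) = 1/(1863 + 23600) = 1/25463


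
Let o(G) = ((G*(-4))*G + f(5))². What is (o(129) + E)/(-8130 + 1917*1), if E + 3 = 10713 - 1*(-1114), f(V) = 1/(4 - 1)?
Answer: -39876601897/55917 ≈ -7.1314e+5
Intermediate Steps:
f(V) = ⅓ (f(V) = 1/3 = ⅓)
o(G) = (⅓ - 4*G²)² (o(G) = ((G*(-4))*G + ⅓)² = ((-4*G)*G + ⅓)² = (-4*G² + ⅓)² = (⅓ - 4*G²)²)
E = 11824 (E = -3 + (10713 - 1*(-1114)) = -3 + (10713 + 1114) = -3 + 11827 = 11824)
(o(129) + E)/(-8130 + 1917*1) = ((-1 + 12*129²)²/9 + 11824)/(-8130 + 1917*1) = ((-1 + 12*16641)²/9 + 11824)/(-8130 + 1917) = ((-1 + 199692)²/9 + 11824)/(-6213) = ((⅑)*199691² + 11824)*(-1/6213) = ((⅑)*39876495481 + 11824)*(-1/6213) = (39876495481/9 + 11824)*(-1/6213) = (39876601897/9)*(-1/6213) = -39876601897/55917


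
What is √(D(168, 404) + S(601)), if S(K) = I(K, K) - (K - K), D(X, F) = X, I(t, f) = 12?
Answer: 6*√5 ≈ 13.416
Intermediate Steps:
S(K) = 12 (S(K) = 12 - (K - K) = 12 - 1*0 = 12 + 0 = 12)
√(D(168, 404) + S(601)) = √(168 + 12) = √180 = 6*√5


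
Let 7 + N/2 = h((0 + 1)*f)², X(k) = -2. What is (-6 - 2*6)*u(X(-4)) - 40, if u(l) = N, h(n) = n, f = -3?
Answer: -112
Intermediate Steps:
N = 4 (N = -14 + 2*((0 + 1)*(-3))² = -14 + 2*(1*(-3))² = -14 + 2*(-3)² = -14 + 2*9 = -14 + 18 = 4)
u(l) = 4
(-6 - 2*6)*u(X(-4)) - 40 = (-6 - 2*6)*4 - 40 = (-6 - 12)*4 - 40 = -18*4 - 40 = -72 - 40 = -112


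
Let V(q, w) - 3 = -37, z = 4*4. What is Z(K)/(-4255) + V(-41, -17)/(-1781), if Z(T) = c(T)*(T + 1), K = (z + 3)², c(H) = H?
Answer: -232599972/7578155 ≈ -30.693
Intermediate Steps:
z = 16
V(q, w) = -34 (V(q, w) = 3 - 37 = -34)
K = 361 (K = (16 + 3)² = 19² = 361)
Z(T) = T*(1 + T) (Z(T) = T*(T + 1) = T*(1 + T))
Z(K)/(-4255) + V(-41, -17)/(-1781) = (361*(1 + 361))/(-4255) - 34/(-1781) = (361*362)*(-1/4255) - 34*(-1/1781) = 130682*(-1/4255) + 34/1781 = -130682/4255 + 34/1781 = -232599972/7578155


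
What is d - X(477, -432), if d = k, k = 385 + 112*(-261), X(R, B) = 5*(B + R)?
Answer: -29072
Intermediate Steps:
X(R, B) = 5*B + 5*R
k = -28847 (k = 385 - 29232 = -28847)
d = -28847
d - X(477, -432) = -28847 - (5*(-432) + 5*477) = -28847 - (-2160 + 2385) = -28847 - 1*225 = -28847 - 225 = -29072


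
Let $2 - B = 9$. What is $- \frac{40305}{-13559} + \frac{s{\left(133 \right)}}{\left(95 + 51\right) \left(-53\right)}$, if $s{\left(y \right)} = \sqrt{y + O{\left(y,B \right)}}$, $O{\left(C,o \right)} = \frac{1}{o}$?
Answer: $\frac{40305}{13559} - \frac{\sqrt{6510}}{54166} \approx 2.9711$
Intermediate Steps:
$B = -7$ ($B = 2 - 9 = -7$)
$s{\left(y \right)} = \sqrt{- \frac{1}{7} + y}$ ($s{\left(y \right)} = \sqrt{y + \frac{1}{-7}} = \sqrt{y - \frac{1}{7}} = \sqrt{- \frac{1}{7} + y}$)
$- \frac{40305}{-13559} + \frac{s{\left(133 \right)}}{\left(95 + 51\right) \left(-53\right)} = - \frac{40305}{-13559} + \frac{\frac{1}{7} \sqrt{-7 + 49 \cdot 133}}{\left(95 + 51\right) \left(-53\right)} = \left(-40305\right) \left(- \frac{1}{13559}\right) + \frac{\frac{1}{7} \sqrt{-7 + 6517}}{146 \left(-53\right)} = \frac{40305}{13559} + \frac{\frac{1}{7} \sqrt{6510}}{-7738} = \frac{40305}{13559} + \frac{\sqrt{6510}}{7} \left(- \frac{1}{7738}\right) = \frac{40305}{13559} - \frac{\sqrt{6510}}{54166}$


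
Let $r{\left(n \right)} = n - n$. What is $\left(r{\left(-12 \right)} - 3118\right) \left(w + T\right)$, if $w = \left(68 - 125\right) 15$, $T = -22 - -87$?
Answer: $2463220$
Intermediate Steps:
$r{\left(n \right)} = 0$
$T = 65$ ($T = -22 + 87 = 65$)
$w = -855$ ($w = \left(68 - 125\right) 15 = \left(-57\right) 15 = -855$)
$\left(r{\left(-12 \right)} - 3118\right) \left(w + T\right) = \left(0 - 3118\right) \left(-855 + 65\right) = \left(-3118\right) \left(-790\right) = 2463220$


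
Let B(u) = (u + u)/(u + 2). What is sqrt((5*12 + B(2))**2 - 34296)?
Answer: 5*I*sqrt(1223) ≈ 174.86*I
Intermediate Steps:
B(u) = 2*u/(2 + u) (B(u) = (2*u)/(2 + u) = 2*u/(2 + u))
sqrt((5*12 + B(2))**2 - 34296) = sqrt((5*12 + 2*2/(2 + 2))**2 - 34296) = sqrt((60 + 2*2/4)**2 - 34296) = sqrt((60 + 2*2*(1/4))**2 - 34296) = sqrt((60 + 1)**2 - 34296) = sqrt(61**2 - 34296) = sqrt(3721 - 34296) = sqrt(-30575) = 5*I*sqrt(1223)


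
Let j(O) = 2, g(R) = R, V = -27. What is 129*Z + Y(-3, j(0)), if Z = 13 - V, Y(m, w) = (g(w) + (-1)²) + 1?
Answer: 5164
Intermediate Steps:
Y(m, w) = 2 + w (Y(m, w) = (w + (-1)²) + 1 = (w + 1) + 1 = (1 + w) + 1 = 2 + w)
Z = 40 (Z = 13 - 1*(-27) = 13 + 27 = 40)
129*Z + Y(-3, j(0)) = 129*40 + (2 + 2) = 5160 + 4 = 5164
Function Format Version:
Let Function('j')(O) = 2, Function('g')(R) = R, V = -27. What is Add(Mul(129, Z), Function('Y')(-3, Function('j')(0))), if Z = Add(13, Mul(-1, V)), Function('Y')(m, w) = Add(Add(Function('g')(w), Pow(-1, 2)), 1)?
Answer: 5164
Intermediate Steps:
Function('Y')(m, w) = Add(2, w) (Function('Y')(m, w) = Add(Add(w, Pow(-1, 2)), 1) = Add(Add(w, 1), 1) = Add(Add(1, w), 1) = Add(2, w))
Z = 40 (Z = Add(13, Mul(-1, -27)) = Add(13, 27) = 40)
Add(Mul(129, Z), Function('Y')(-3, Function('j')(0))) = Add(Mul(129, 40), Add(2, 2)) = Add(5160, 4) = 5164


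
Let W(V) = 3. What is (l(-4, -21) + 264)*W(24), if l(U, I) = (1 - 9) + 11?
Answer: 801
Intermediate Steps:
l(U, I) = 3 (l(U, I) = -8 + 11 = 3)
(l(-4, -21) + 264)*W(24) = (3 + 264)*3 = 267*3 = 801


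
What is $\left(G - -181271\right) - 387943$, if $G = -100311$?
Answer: $-306983$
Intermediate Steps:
$\left(G - -181271\right) - 387943 = \left(-100311 - -181271\right) - 387943 = \left(-100311 + 181271\right) - 387943 = 80960 - 387943 = -306983$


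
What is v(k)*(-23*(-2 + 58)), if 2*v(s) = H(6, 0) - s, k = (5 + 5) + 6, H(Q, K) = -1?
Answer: 10948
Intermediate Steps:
k = 16 (k = 10 + 6 = 16)
v(s) = -½ - s/2 (v(s) = (-1 - s)/2 = -½ - s/2)
v(k)*(-23*(-2 + 58)) = (-½ - ½*16)*(-23*(-2 + 58)) = (-½ - 8)*(-23*56) = -17/2*(-1288) = 10948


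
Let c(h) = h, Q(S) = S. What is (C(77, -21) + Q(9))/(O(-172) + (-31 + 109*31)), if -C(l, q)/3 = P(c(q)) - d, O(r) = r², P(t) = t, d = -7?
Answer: 51/32932 ≈ 0.0015486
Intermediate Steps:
C(l, q) = -21 - 3*q (C(l, q) = -3*(q - 1*(-7)) = -3*(q + 7) = -3*(7 + q) = -21 - 3*q)
(C(77, -21) + Q(9))/(O(-172) + (-31 + 109*31)) = ((-21 - 3*(-21)) + 9)/((-172)² + (-31 + 109*31)) = ((-21 + 63) + 9)/(29584 + (-31 + 3379)) = (42 + 9)/(29584 + 3348) = 51/32932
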